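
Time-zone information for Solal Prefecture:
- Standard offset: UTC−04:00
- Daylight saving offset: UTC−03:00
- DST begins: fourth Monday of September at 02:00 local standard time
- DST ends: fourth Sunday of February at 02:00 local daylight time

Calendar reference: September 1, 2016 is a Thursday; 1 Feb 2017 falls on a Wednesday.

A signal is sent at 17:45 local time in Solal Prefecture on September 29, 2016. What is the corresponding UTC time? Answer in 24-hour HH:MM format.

1 September 2016 is a Thursday, so the first Monday is September 5 and the fourth is September 26.
1 February 2017 is a Wednesday, so the first Sunday is February 5 and the fourth is February 26.
September 29, 2016 falls between 26 September 2016 and 26 February 2017, so daylight saving is in effect and Solal Prefecture is at UTC−03:00.
17:45 local + 3h = 20:45 UTC.

20:45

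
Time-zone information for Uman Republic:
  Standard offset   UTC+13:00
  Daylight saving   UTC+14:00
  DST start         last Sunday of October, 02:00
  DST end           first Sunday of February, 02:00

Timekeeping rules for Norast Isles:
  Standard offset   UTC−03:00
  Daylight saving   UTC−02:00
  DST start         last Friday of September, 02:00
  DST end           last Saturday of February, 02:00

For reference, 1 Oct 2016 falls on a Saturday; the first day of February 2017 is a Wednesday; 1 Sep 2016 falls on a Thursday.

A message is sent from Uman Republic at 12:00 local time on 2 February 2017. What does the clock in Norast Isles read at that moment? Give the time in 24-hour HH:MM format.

1 October 2016 is a Saturday, so Sundays fall on 2, 9, 16, 23, 30; the last is October 30.
1 February 2017 is a Wednesday, so the first Sunday is February 5.
2 February 2017 lies within the daylight-saving period (30 October 2016 – 5 February 2017), so Uman Republic is on daylight time, UTC+14:00.
12:00 Uman Republic − 14h = 22:00 UTC (rolling into the previous day, 1 February 2017).
1 September 2016 is a Thursday, so Fridays fall on 2, 9, 16, 23, 30; the last is September 30.
1 February 2017 is a Wednesday, so Saturdays fall on 4, 11, 18, 25; the last is February 25.
At the standard offset (UTC−03:00), 22:00 UTC − 3h = 19:00 Norast Isles standard time.
The standard-time date in Norast Isles, 1 February 2017, falls between 30 September 2016 and 25 February 2017, so daylight saving is in effect and Norast Isles is at UTC−02:00.
22:00 UTC − 2h = 20:00 Norast Isles.

20:00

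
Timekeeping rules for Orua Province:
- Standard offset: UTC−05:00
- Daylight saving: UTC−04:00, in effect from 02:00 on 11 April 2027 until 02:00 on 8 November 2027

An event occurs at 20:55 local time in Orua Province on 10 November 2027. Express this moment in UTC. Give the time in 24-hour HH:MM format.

10 November 2027 does not fall between 11 April and 8 November, so daylight saving is not in effect and Orua Province is at UTC−05:00.
20:55 local + 5h = 01:55 UTC (rolling into the next day, 11 November 2027).

01:55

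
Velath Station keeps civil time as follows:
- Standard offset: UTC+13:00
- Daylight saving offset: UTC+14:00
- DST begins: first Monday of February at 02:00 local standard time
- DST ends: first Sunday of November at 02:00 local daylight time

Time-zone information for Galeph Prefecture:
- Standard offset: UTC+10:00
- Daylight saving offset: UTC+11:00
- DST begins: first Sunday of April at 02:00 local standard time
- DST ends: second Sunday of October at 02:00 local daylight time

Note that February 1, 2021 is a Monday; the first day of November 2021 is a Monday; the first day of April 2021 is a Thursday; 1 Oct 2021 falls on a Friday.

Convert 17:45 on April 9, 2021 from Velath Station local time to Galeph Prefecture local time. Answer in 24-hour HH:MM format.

14:45

1 February 2021 is a Monday, so the first Monday is February 1.
1 November 2021 is a Monday, so the first Sunday is November 7.
April 9, 2021 lies within the daylight-saving period (1 February – 7 November), so Velath Station is on daylight time, UTC+14:00.
17:45 Velath Station − 14h = 03:45 UTC.
1 April 2021 is a Thursday, so the first Sunday is April 4.
1 October 2021 is a Friday, so the first Sunday is October 3 and the second is October 10.
At the standard offset (UTC+10:00), 03:45 UTC + 10h = 13:45 Galeph Prefecture standard time.
The standard-time date in Galeph Prefecture, April 9, 2021, falls between 4 April and 10 October, so daylight saving is in effect and Galeph Prefecture is at UTC+11:00.
03:45 UTC + 11h = 14:45 Galeph Prefecture.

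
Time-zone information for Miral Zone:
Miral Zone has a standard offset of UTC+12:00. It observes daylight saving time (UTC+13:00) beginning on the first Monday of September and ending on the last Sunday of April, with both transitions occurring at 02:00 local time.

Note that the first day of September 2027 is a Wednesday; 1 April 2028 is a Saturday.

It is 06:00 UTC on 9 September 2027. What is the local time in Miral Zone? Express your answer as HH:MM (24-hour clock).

19:00

1 September 2027 is a Wednesday, so the first Monday is September 6.
1 April 2028 is a Saturday, so Sundays fall on 2, 9, 16, 23, 30; the last is April 30.
At the standard offset (UTC+12:00), 06:00 UTC + 12h = 18:00 Miral Zone standard time.
The standard-time date in Miral Zone, 9 September 2027, lies within the daylight-saving period (6 September 2027 – 30 April 2028), so Miral Zone is on daylight time, UTC+13:00.
06:00 UTC + 13h = 19:00 local.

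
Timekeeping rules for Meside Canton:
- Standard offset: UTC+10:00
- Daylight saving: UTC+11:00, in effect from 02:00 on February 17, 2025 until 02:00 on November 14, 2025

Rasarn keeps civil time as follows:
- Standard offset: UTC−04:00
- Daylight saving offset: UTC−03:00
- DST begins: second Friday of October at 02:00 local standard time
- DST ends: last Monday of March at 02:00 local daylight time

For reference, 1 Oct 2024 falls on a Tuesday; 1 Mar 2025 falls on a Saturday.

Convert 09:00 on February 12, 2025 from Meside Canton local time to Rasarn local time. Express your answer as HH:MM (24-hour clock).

20:00

February 12, 2025 is outside the daylight-saving period (17 February – 14 November), so Meside Canton is on standard time, UTC+10:00.
09:00 Meside Canton − 10h = 23:00 UTC (rolling into the previous day, 11 February 2025).
1 October 2024 is a Tuesday, so the first Friday is October 4 and the second is October 11.
1 March 2025 is a Saturday, so Mondays fall on 3, 10, 17, 24, 31; the last is March 31.
At the standard offset (UTC−04:00), 23:00 UTC − 4h = 19:00 Rasarn standard time.
Daylight saving runs 11 October 2024 – 31 March 2025; the standard-time date in Rasarn, February 11, 2025, is inside that window, so Rasarn is at UTC−03:00.
23:00 UTC − 3h = 20:00 Rasarn.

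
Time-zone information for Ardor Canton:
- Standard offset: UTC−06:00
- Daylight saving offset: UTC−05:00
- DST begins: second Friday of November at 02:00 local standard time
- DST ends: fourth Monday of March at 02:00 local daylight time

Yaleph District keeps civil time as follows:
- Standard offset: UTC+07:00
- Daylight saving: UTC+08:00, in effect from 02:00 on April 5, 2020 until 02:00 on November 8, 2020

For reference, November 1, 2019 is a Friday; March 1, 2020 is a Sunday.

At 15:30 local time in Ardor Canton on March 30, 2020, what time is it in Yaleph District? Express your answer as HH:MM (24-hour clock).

1 November 2019 is a Friday, so the first Friday is November 1 and the second is November 8.
1 March 2020 is a Sunday, so the first Monday is March 2 and the fourth is March 23.
March 30, 2020 does not fall between 8 November 2019 and 23 March 2020, so daylight saving is not in effect and Ardor Canton is at UTC−06:00.
15:30 Ardor Canton + 6h = 21:30 UTC.
At the standard offset (UTC+07:00), 21:30 UTC + 7h = 04:30 Yaleph District standard time (rolling into the next day, 31 March 2020).
Daylight saving runs 5 April – 8 November; the standard-time date in Yaleph District, March 31, 2020, is outside that window, so Yaleph District is on standard time at UTC+07:00.
21:30 UTC + 7h = 04:30 Yaleph District (rolling into the next day, 31 March 2020).

04:30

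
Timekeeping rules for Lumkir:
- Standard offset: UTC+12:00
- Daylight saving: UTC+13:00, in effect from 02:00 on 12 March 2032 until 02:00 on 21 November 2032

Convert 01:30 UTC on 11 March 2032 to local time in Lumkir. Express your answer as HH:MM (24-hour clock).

At the standard offset (UTC+12:00), 01:30 UTC + 12h = 13:30 Lumkir standard time.
Daylight saving runs 12 March – 21 November; the standard-time date in Lumkir, 11 March 2032, is outside that window, so Lumkir is on standard time at UTC+12:00.
01:30 UTC + 12h = 13:30 local.

13:30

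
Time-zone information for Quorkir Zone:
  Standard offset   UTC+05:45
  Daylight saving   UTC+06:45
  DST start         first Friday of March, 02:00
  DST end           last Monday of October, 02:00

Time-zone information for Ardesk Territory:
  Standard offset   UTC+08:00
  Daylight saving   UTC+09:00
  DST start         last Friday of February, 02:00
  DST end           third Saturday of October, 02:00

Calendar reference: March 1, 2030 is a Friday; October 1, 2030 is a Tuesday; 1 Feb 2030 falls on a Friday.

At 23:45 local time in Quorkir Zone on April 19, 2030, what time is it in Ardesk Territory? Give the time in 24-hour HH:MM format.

1 March 2030 is a Friday, so the first Friday is March 1.
1 October 2030 is a Tuesday, so Mondays fall on 7, 14, 21, 28; the last is October 28.
Daylight saving runs 1 March – 28 October; April 19, 2030 is inside that window, so Quorkir Zone is at UTC+06:45.
23:45 Quorkir Zone − 6h45m = 17:00 UTC.
1 February 2030 is a Friday, so Fridays fall on 1, 8, 15, 22; the last is February 22.
1 October 2030 is a Tuesday, so the first Saturday is October 5 and the third is October 19.
At the standard offset (UTC+08:00), 17:00 UTC + 8h = 01:00 Ardesk Territory standard time (rolling into the next day, 20 April 2030).
The standard-time date in Ardesk Territory, April 20, 2030, falls between 22 February and 19 October, so daylight saving is in effect and Ardesk Territory is at UTC+09:00.
17:00 UTC + 9h = 02:00 Ardesk Territory (rolling into the next day, 20 April 2030).

02:00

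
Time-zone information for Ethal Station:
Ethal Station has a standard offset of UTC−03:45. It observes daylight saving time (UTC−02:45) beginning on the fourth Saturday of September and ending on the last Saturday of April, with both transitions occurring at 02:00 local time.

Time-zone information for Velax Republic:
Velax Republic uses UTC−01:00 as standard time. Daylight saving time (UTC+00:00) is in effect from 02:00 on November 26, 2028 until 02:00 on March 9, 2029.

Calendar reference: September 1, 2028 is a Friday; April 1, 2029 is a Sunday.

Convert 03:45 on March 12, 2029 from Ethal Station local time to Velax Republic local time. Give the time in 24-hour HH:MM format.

05:30

1 September 2028 is a Friday, so the first Saturday is September 2 and the fourth is September 23.
1 April 2029 is a Sunday, so Saturdays fall on 7, 14, 21, 28; the last is April 28.
March 12, 2029 falls between 23 September 2028 and 28 April 2029, so daylight saving is in effect and Ethal Station is at UTC−02:45.
03:45 Ethal Station + 2h45m = 06:30 UTC.
At the standard offset (UTC−01:00), 06:30 UTC − 1h = 05:30 Velax Republic standard time.
Daylight saving runs 26 November 2028 – 9 March 2029; the standard-time date in Velax Republic, March 12, 2029, is outside that window, so Velax Republic is on standard time at UTC−01:00.
06:30 UTC − 1h = 05:30 Velax Republic.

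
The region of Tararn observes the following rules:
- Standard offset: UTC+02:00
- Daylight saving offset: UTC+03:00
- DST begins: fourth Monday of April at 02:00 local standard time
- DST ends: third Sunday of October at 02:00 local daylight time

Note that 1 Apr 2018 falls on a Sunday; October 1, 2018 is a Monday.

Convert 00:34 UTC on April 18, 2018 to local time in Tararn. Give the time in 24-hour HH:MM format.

02:34

1 April 2018 is a Sunday, so the first Monday is April 2 and the fourth is April 23.
1 October 2018 is a Monday, so the first Sunday is October 7 and the third is October 21.
At the standard offset (UTC+02:00), 00:34 UTC + 2h = 02:34 Tararn standard time.
Daylight saving runs 23 April – 21 October; the standard-time date in Tararn, April 18, 2018, is outside that window, so Tararn is on standard time at UTC+02:00.
00:34 UTC + 2h = 02:34 local.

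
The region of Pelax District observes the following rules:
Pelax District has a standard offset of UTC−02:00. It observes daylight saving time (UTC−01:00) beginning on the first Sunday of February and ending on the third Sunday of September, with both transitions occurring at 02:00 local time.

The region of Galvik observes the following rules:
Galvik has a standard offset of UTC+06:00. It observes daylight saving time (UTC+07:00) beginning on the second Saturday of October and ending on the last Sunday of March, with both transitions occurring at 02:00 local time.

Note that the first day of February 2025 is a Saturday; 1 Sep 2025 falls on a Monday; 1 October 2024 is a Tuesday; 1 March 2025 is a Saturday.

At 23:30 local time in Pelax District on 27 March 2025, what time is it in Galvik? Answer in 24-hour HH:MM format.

1 February 2025 is a Saturday, so the first Sunday is February 2.
1 September 2025 is a Monday, so the first Sunday is September 7 and the third is September 21.
Daylight saving runs 2 February – 21 September; 27 March 2025 is inside that window, so Pelax District is at UTC−01:00.
23:30 Pelax District + 1h = 00:30 UTC (rolling into the next day, 28 March 2025).
1 October 2024 is a Tuesday, so the first Saturday is October 5 and the second is October 12.
1 March 2025 is a Saturday, so Sundays fall on 2, 9, 16, 23, 30; the last is March 30.
At the standard offset (UTC+06:00), 00:30 UTC + 6h = 06:30 Galvik standard time.
The standard-time date in Galvik, 28 March 2025, lies within the daylight-saving period (12 October 2024 – 30 March 2025), so Galvik is on daylight time, UTC+07:00.
00:30 UTC + 7h = 07:30 Galvik.

07:30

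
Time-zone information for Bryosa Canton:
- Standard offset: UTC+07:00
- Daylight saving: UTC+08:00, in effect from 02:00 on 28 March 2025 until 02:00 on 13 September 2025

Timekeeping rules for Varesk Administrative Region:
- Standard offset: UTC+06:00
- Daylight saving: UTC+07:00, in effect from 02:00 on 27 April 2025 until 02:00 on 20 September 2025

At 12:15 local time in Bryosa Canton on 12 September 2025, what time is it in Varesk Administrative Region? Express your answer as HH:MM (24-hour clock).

12 September 2025 falls between 28 March and 13 September, so daylight saving is in effect and Bryosa Canton is at UTC+08:00.
12:15 Bryosa Canton − 8h = 04:15 UTC.
At the standard offset (UTC+06:00), 04:15 UTC + 6h = 10:15 Varesk Administrative Region standard time.
Daylight saving runs 27 April – 20 September; the standard-time date in Varesk Administrative Region, 12 September 2025, is inside that window, so Varesk Administrative Region is at UTC+07:00.
04:15 UTC + 7h = 11:15 Varesk Administrative Region.

11:15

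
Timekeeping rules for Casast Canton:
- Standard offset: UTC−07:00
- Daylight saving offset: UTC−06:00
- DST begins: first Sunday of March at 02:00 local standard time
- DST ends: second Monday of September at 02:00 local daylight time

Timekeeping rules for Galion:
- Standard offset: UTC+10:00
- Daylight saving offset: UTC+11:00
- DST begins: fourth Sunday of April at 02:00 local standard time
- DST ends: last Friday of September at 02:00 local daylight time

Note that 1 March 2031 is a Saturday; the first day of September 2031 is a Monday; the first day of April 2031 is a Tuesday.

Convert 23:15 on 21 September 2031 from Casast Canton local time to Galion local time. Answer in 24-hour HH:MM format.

1 March 2031 is a Saturday, so the first Sunday is March 2.
1 September 2031 is a Monday, so the first Monday is September 1 and the second is September 8.
Daylight saving runs 2 March – 8 September; 21 September 2031 is outside that window, so Casast Canton is on standard time at UTC−07:00.
23:15 Casast Canton + 7h = 06:15 UTC (rolling into the next day, 22 September 2031).
1 April 2031 is a Tuesday, so the first Sunday is April 6 and the fourth is April 27.
1 September 2031 is a Monday, so Fridays fall on 5, 12, 19, 26; the last is September 26.
At the standard offset (UTC+10:00), 06:15 UTC + 10h = 16:15 Galion standard time.
The standard-time date in Galion, 22 September 2031, falls between 27 April and 26 September, so daylight saving is in effect and Galion is at UTC+11:00.
06:15 UTC + 11h = 17:15 Galion.

17:15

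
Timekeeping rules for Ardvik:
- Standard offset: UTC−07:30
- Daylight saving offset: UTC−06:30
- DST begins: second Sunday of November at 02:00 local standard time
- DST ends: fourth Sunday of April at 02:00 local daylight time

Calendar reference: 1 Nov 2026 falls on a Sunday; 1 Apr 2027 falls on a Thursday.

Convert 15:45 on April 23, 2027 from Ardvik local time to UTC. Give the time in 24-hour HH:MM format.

22:15

1 November 2026 is a Sunday, so the first Sunday is November 1 and the second is November 8.
1 April 2027 is a Thursday, so the first Sunday is April 4 and the fourth is April 25.
April 23, 2027 falls between 8 November 2026 and 25 April 2027, so daylight saving is in effect and Ardvik is at UTC−06:30.
15:45 local + 6h30m = 22:15 UTC.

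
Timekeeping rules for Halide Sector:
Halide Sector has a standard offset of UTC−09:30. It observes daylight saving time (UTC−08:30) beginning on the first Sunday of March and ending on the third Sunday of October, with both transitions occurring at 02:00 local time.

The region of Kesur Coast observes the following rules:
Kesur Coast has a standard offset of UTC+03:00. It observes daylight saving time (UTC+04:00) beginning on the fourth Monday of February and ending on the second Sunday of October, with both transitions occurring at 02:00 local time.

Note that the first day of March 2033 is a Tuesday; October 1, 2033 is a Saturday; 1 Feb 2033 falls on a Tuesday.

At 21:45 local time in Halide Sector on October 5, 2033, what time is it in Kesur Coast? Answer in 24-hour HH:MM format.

10:15

1 March 2033 is a Tuesday, so the first Sunday is March 6.
1 October 2033 is a Saturday, so the first Sunday is October 2 and the third is October 16.
October 5, 2033 falls between 6 March and 16 October, so daylight saving is in effect and Halide Sector is at UTC−08:30.
21:45 Halide Sector + 8h30m = 06:15 UTC (rolling into the next day, 6 October 2033).
1 February 2033 is a Tuesday, so the first Monday is February 7 and the fourth is February 28.
1 October 2033 is a Saturday, so the first Sunday is October 2 and the second is October 9.
At the standard offset (UTC+03:00), 06:15 UTC + 3h = 09:15 Kesur Coast standard time.
Daylight saving runs 28 February – 9 October; the standard-time date in Kesur Coast, October 6, 2033, is inside that window, so Kesur Coast is at UTC+04:00.
06:15 UTC + 4h = 10:15 Kesur Coast.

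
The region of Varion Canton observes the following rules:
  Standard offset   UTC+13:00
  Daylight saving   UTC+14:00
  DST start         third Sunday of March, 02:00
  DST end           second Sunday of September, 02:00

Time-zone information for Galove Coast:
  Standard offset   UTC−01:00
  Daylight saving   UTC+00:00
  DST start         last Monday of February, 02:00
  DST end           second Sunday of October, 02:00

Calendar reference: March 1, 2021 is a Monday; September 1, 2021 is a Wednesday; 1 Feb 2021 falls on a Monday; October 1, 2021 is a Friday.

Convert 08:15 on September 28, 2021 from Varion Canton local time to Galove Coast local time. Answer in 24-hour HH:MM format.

1 March 2021 is a Monday, so the first Sunday is March 7 and the third is March 21.
1 September 2021 is a Wednesday, so the first Sunday is September 5 and the second is September 12.
September 28, 2021 is outside the daylight-saving period (21 March – 12 September), so Varion Canton is on standard time, UTC+13:00.
08:15 Varion Canton − 13h = 19:15 UTC (rolling into the previous day, 27 September 2021).
1 February 2021 is a Monday, so Mondays fall on 1, 8, 15, 22; the last is February 22.
1 October 2021 is a Friday, so the first Sunday is October 3 and the second is October 10.
At the standard offset (UTC−01:00), 19:15 UTC − 1h = 18:15 Galove Coast standard time.
The standard-time date in Galove Coast, September 27, 2021, falls between 22 February and 10 October, so daylight saving is in effect and Galove Coast is at UTC+00:00.
19:15 UTC + 0h = 19:15 Galove Coast.

19:15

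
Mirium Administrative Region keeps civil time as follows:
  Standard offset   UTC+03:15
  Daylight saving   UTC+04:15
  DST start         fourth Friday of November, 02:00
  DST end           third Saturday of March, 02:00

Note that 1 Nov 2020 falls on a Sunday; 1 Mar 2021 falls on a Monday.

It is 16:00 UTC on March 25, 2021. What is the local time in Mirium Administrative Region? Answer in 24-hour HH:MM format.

1 November 2020 is a Sunday, so the first Friday is November 6 and the fourth is November 27.
1 March 2021 is a Monday, so the first Saturday is March 6 and the third is March 20.
At the standard offset (UTC+03:15), 16:00 UTC + 3h15m = 19:15 Mirium Administrative Region standard time.
The standard-time date in Mirium Administrative Region, March 25, 2021, is outside the daylight-saving period (27 November 2020 – 20 March 2021), so Mirium Administrative Region is on standard time, UTC+03:15.
16:00 UTC + 3h15m = 19:15 local.

19:15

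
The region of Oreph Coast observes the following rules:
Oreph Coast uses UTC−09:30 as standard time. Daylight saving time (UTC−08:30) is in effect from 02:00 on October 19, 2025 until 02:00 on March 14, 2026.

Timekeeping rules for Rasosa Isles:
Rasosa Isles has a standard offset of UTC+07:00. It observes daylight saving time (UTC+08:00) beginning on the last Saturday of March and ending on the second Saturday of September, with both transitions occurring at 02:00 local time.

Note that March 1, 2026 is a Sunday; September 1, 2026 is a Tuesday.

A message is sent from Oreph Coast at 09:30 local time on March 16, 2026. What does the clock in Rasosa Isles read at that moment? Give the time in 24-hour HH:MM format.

March 16, 2026 does not fall between 19 October 2025 and 14 March 2026, so daylight saving is not in effect and Oreph Coast is at UTC−09:30.
09:30 Oreph Coast + 9h30m = 19:00 UTC.
1 March 2026 is a Sunday, so Saturdays fall on 7, 14, 21, 28; the last is March 28.
1 September 2026 is a Tuesday, so the first Saturday is September 5 and the second is September 12.
At the standard offset (UTC+07:00), 19:00 UTC + 7h = 02:00 Rasosa Isles standard time (rolling into the next day, 17 March 2026).
The standard-time date in Rasosa Isles, March 17, 2026, is outside the daylight-saving period (28 March – 12 September), so Rasosa Isles is on standard time, UTC+07:00.
19:00 UTC + 7h = 02:00 Rasosa Isles (rolling into the next day, 17 March 2026).

02:00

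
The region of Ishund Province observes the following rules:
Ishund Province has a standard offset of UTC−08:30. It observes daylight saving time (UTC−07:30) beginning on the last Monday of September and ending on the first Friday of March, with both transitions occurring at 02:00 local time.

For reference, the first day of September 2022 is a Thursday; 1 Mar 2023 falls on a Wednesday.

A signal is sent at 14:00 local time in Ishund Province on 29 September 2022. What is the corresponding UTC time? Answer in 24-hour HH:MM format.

21:30

1 September 2022 is a Thursday, so Mondays fall on 5, 12, 19, 26; the last is September 26.
1 March 2023 is a Wednesday, so the first Friday is March 3.
29 September 2022 falls between 26 September 2022 and 3 March 2023, so daylight saving is in effect and Ishund Province is at UTC−07:30.
14:00 local + 7h30m = 21:30 UTC.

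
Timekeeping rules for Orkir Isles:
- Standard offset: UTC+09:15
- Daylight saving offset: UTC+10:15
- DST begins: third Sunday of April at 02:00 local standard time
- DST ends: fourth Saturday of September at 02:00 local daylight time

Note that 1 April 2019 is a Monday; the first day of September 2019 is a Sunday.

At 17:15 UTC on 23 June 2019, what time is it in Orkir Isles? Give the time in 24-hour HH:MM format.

1 April 2019 is a Monday, so the first Sunday is April 7 and the third is April 21.
1 September 2019 is a Sunday, so the first Saturday is September 7 and the fourth is September 28.
At the standard offset (UTC+09:15), 17:15 UTC + 9h15m = 02:30 Orkir Isles standard time (rolling into the next day, 24 June 2019).
Daylight saving runs 21 April – 28 September; the standard-time date in Orkir Isles, 24 June 2019, is inside that window, so Orkir Isles is at UTC+10:15.
17:15 UTC + 10h15m = 03:30 local (rolling into the next day, 24 June 2019).

03:30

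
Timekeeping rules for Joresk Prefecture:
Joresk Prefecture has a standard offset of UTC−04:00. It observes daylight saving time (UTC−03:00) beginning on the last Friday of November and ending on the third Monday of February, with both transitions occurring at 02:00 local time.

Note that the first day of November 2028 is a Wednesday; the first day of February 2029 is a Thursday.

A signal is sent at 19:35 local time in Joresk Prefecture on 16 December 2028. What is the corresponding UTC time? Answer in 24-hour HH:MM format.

1 November 2028 is a Wednesday, so Fridays fall on 3, 10, 17, 24; the last is November 24.
1 February 2029 is a Thursday, so the first Monday is February 5 and the third is February 19.
Daylight saving runs 24 November 2028 – 19 February 2029; 16 December 2028 is inside that window, so Joresk Prefecture is at UTC−03:00.
19:35 local + 3h = 22:35 UTC.

22:35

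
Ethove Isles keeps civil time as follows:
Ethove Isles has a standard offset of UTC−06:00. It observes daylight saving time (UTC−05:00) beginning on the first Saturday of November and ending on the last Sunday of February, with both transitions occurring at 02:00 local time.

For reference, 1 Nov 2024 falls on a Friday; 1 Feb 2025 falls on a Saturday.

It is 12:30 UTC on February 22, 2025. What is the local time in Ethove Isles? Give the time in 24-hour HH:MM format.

1 November 2024 is a Friday, so the first Saturday is November 2.
1 February 2025 is a Saturday, so Sundays fall on 2, 9, 16, 23; the last is February 23.
At the standard offset (UTC−06:00), 12:30 UTC − 6h = 06:30 Ethove Isles standard time.
Daylight saving runs 2 November 2024 – 23 February 2025; the standard-time date in Ethove Isles, February 22, 2025, is inside that window, so Ethove Isles is at UTC−05:00.
12:30 UTC − 5h = 07:30 local.

07:30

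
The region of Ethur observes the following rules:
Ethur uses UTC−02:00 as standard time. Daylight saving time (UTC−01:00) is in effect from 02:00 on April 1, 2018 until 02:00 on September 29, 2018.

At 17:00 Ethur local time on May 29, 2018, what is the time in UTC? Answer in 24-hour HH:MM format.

May 29, 2018 lies within the daylight-saving period (1 April – 29 September), so Ethur is on daylight time, UTC−01:00.
17:00 local + 1h = 18:00 UTC.

18:00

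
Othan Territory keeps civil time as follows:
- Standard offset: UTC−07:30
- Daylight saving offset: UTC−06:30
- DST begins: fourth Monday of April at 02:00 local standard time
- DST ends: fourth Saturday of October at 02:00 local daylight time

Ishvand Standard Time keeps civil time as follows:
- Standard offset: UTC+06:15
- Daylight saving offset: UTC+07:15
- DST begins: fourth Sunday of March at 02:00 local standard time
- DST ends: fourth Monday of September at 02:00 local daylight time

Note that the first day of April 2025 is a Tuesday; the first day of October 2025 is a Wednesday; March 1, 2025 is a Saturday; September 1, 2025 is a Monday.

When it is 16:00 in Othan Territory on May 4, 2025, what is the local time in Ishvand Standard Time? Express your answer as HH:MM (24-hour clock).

1 April 2025 is a Tuesday, so the first Monday is April 7 and the fourth is April 28.
1 October 2025 is a Wednesday, so the first Saturday is October 4 and the fourth is October 25.
May 4, 2025 lies within the daylight-saving period (28 April – 25 October), so Othan Territory is on daylight time, UTC−06:30.
16:00 Othan Territory + 6h30m = 22:30 UTC.
1 March 2025 is a Saturday, so the first Sunday is March 2 and the fourth is March 23.
1 September 2025 is a Monday, so the first Monday is September 1 and the fourth is September 22.
At the standard offset (UTC+06:15), 22:30 UTC + 6h15m = 04:45 Ishvand Standard Time standard time (rolling into the next day, 5 May 2025).
The standard-time date in Ishvand Standard Time, May 5, 2025, lies within the daylight-saving period (23 March – 22 September), so Ishvand Standard Time is on daylight time, UTC+07:15.
22:30 UTC + 7h15m = 05:45 Ishvand Standard Time (rolling into the next day, 5 May 2025).

05:45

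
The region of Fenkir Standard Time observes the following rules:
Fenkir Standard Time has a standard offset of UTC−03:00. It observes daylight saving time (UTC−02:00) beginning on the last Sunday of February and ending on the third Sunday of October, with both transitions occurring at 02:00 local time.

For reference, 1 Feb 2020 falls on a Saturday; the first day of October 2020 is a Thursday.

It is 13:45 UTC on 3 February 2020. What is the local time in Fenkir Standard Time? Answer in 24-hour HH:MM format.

1 February 2020 is a Saturday, so Sundays fall on 2, 9, 16, 23; the last is February 23.
1 October 2020 is a Thursday, so the first Sunday is October 4 and the third is October 18.
At the standard offset (UTC−03:00), 13:45 UTC − 3h = 10:45 Fenkir Standard Time standard time.
Daylight saving runs 23 February – 18 October; the standard-time date in Fenkir Standard Time, 3 February 2020, is outside that window, so Fenkir Standard Time is on standard time at UTC−03:00.
13:45 UTC − 3h = 10:45 local.

10:45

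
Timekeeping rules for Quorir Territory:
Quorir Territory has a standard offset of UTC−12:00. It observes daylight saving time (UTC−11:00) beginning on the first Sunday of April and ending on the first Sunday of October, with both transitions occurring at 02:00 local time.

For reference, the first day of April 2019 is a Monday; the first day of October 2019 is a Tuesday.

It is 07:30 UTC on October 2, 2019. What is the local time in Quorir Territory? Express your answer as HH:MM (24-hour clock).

1 April 2019 is a Monday, so the first Sunday is April 7.
1 October 2019 is a Tuesday, so the first Sunday is October 6.
At the standard offset (UTC−12:00), 07:30 UTC − 12h = 19:30 Quorir Territory standard time (rolling into the previous day, 1 October 2019).
The standard-time date in Quorir Territory, October 1, 2019, lies within the daylight-saving period (7 April – 6 October), so Quorir Territory is on daylight time, UTC−11:00.
07:30 UTC − 11h = 20:30 local (rolling into the previous day, 1 October 2019).

20:30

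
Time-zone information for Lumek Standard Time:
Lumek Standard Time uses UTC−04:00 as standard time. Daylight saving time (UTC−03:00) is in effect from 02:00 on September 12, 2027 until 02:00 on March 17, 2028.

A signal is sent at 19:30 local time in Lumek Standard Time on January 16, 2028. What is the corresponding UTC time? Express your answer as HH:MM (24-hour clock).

January 16, 2028 lies within the daylight-saving period (12 September 2027 – 17 March 2028), so Lumek Standard Time is on daylight time, UTC−03:00.
19:30 local + 3h = 22:30 UTC.

22:30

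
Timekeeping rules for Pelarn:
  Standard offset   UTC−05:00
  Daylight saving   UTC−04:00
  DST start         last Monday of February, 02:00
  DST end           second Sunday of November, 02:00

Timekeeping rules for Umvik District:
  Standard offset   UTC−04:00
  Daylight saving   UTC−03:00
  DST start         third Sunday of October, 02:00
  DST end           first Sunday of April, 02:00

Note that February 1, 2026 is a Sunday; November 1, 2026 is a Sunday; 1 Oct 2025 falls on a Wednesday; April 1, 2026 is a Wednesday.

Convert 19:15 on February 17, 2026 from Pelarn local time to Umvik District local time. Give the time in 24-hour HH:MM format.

21:15

1 February 2026 is a Sunday, so Mondays fall on 2, 9, 16, 23; the last is February 23.
1 November 2026 is a Sunday, so the first Sunday is November 1 and the second is November 8.
Daylight saving runs 23 February – 8 November; February 17, 2026 is outside that window, so Pelarn is on standard time at UTC−05:00.
19:15 Pelarn + 5h = 00:15 UTC (rolling into the next day, 18 February 2026).
1 October 2025 is a Wednesday, so the first Sunday is October 5 and the third is October 19.
1 April 2026 is a Wednesday, so the first Sunday is April 5.
At the standard offset (UTC−04:00), 00:15 UTC − 4h = 20:15 Umvik District standard time (rolling into the previous day, 17 February 2026).
The standard-time date in Umvik District, February 17, 2026, lies within the daylight-saving period (19 October 2025 – 5 April 2026), so Umvik District is on daylight time, UTC−03:00.
00:15 UTC − 3h = 21:15 Umvik District (rolling into the previous day, 17 February 2026).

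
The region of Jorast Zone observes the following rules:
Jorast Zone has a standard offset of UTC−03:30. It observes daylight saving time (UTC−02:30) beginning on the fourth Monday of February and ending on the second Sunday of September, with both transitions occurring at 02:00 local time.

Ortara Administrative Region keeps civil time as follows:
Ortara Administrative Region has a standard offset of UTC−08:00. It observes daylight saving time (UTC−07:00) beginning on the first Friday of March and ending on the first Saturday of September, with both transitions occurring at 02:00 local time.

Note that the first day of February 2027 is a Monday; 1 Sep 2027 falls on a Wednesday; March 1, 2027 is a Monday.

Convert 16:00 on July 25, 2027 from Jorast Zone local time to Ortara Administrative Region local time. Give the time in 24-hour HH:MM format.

1 February 2027 is a Monday, so the first Monday is February 1 and the fourth is February 22.
1 September 2027 is a Wednesday, so the first Sunday is September 5 and the second is September 12.
July 25, 2027 lies within the daylight-saving period (22 February – 12 September), so Jorast Zone is on daylight time, UTC−02:30.
16:00 Jorast Zone + 2h30m = 18:30 UTC.
1 March 2027 is a Monday, so the first Friday is March 5.
1 September 2027 is a Wednesday, so the first Saturday is September 4.
At the standard offset (UTC−08:00), 18:30 UTC − 8h = 10:30 Ortara Administrative Region standard time.
The standard-time date in Ortara Administrative Region, July 25, 2027, falls between 5 March and 4 September, so daylight saving is in effect and Ortara Administrative Region is at UTC−07:00.
18:30 UTC − 7h = 11:30 Ortara Administrative Region.

11:30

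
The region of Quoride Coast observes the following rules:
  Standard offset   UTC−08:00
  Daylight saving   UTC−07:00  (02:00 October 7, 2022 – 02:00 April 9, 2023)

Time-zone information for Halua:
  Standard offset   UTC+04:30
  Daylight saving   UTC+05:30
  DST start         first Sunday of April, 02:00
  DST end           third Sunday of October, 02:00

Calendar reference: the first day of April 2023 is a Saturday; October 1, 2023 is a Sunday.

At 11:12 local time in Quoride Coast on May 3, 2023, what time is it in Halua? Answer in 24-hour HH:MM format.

May 3, 2023 does not fall between 7 October 2022 and 9 April 2023, so daylight saving is not in effect and Quoride Coast is at UTC−08:00.
11:12 Quoride Coast + 8h = 19:12 UTC.
1 April 2023 is a Saturday, so the first Sunday is April 2.
1 October 2023 is a Sunday, so the first Sunday is October 1 and the third is October 15.
At the standard offset (UTC+04:30), 19:12 UTC + 4h30m = 23:42 Halua standard time.
The standard-time date in Halua, May 3, 2023, lies within the daylight-saving period (2 April – 15 October), so Halua is on daylight time, UTC+05:30.
19:12 UTC + 5h30m = 00:42 Halua (rolling into the next day, 4 May 2023).

00:42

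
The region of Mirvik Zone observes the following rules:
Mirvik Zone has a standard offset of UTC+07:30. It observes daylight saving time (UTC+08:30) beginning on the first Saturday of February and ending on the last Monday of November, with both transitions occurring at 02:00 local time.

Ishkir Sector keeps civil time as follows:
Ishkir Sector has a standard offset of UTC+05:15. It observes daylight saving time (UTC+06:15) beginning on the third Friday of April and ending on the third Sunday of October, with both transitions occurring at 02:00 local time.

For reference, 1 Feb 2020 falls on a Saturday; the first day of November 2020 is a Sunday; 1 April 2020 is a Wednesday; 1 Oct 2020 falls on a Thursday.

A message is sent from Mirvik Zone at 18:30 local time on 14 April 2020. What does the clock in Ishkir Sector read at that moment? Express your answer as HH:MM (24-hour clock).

15:15

1 February 2020 is a Saturday, so the first Saturday is February 1.
1 November 2020 is a Sunday, so Mondays fall on 2, 9, 16, 23, 30; the last is November 30.
Daylight saving runs 1 February – 30 November; 14 April 2020 is inside that window, so Mirvik Zone is at UTC+08:30.
18:30 Mirvik Zone − 8h30m = 10:00 UTC.
1 April 2020 is a Wednesday, so the first Friday is April 3 and the third is April 17.
1 October 2020 is a Thursday, so the first Sunday is October 4 and the third is October 18.
At the standard offset (UTC+05:15), 10:00 UTC + 5h15m = 15:15 Ishkir Sector standard time.
The standard-time date in Ishkir Sector, 14 April 2020, does not fall between 17 April and 18 October, so daylight saving is not in effect and Ishkir Sector is at UTC+05:15.
10:00 UTC + 5h15m = 15:15 Ishkir Sector.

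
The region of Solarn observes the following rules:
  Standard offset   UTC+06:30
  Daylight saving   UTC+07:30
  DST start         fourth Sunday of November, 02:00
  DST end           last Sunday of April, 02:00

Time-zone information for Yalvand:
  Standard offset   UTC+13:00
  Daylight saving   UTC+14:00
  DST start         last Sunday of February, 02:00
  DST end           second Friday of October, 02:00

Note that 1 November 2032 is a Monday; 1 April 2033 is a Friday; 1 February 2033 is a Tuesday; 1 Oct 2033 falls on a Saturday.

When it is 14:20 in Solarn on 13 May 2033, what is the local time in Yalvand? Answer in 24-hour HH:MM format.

1 November 2032 is a Monday, so the first Sunday is November 7 and the fourth is November 28.
1 April 2033 is a Friday, so Sundays fall on 3, 10, 17, 24; the last is April 24.
13 May 2033 is outside the daylight-saving period (28 November 2032 – 24 April 2033), so Solarn is on standard time, UTC+06:30.
14:20 Solarn − 6h30m = 07:50 UTC.
1 February 2033 is a Tuesday, so Sundays fall on 6, 13, 20, 27; the last is February 27.
1 October 2033 is a Saturday, so the first Friday is October 7 and the second is October 14.
At the standard offset (UTC+13:00), 07:50 UTC + 13h = 20:50 Yalvand standard time.
Daylight saving runs 27 February – 14 October; the standard-time date in Yalvand, 13 May 2033, is inside that window, so Yalvand is at UTC+14:00.
07:50 UTC + 14h = 21:50 Yalvand.

21:50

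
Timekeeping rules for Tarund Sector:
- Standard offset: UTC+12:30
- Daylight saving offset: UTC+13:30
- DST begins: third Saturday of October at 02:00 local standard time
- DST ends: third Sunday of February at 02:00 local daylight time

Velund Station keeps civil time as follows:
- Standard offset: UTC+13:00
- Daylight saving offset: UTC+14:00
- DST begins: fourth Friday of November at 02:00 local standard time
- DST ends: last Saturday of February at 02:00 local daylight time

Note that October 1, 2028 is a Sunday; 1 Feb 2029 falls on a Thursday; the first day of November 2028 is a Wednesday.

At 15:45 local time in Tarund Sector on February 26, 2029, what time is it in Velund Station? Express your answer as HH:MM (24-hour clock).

16:15

1 October 2028 is a Sunday, so the first Saturday is October 7 and the third is October 21.
1 February 2029 is a Thursday, so the first Sunday is February 4 and the third is February 18.
Daylight saving runs 21 October 2028 – 18 February 2029; February 26, 2029 is outside that window, so Tarund Sector is on standard time at UTC+12:30.
15:45 Tarund Sector − 12h30m = 03:15 UTC.
1 November 2028 is a Wednesday, so the first Friday is November 3 and the fourth is November 24.
1 February 2029 is a Thursday, so Saturdays fall on 3, 10, 17, 24; the last is February 24.
At the standard offset (UTC+13:00), 03:15 UTC + 13h = 16:15 Velund Station standard time.
The standard-time date in Velund Station, February 26, 2029, does not fall between 24 November 2028 and 24 February 2029, so daylight saving is not in effect and Velund Station is at UTC+13:00.
03:15 UTC + 13h = 16:15 Velund Station.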